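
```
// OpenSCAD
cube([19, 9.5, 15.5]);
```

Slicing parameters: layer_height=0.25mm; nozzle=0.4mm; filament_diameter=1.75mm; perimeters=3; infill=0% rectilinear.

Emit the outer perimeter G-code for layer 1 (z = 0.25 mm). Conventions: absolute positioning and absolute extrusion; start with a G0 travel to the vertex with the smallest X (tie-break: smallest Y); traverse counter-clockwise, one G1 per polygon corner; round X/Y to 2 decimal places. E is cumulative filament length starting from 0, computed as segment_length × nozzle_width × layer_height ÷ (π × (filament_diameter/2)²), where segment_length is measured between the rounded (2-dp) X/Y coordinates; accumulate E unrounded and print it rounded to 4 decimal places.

G0 X0.00 Y0.00 Z0.25
G1 X19.00 Y0.00 E0.7899
G1 X19.00 Y9.50 E1.1849
G1 X0.00 Y9.50 E1.9748
G1 X0.00 Y0.00 E2.3698

At z = 0.25 mm: the cube (footprint 19×9.5) is included at this height. The outline is a single polygon with 4 vertices. Extrusion per mm of travel: 0.4 × 0.25 / (π × 0.875²) = 0.041575. Accumulating E over each segment gives final E = 2.3698.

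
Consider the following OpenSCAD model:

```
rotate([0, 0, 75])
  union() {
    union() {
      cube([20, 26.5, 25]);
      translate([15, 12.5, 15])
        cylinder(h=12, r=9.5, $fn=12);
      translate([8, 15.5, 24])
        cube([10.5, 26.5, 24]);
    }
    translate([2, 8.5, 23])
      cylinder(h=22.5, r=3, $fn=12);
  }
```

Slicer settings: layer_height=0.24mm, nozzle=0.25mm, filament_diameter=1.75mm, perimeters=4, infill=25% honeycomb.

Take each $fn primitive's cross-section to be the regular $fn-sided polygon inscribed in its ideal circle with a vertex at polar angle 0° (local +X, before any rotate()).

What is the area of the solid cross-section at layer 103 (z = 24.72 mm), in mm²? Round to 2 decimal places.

At z = 24.72 mm: the cube (footprint 20×26.5) is included at this height (area 530.00 mm²); the r=9.5 cylinder at (15, 12.5) contributes a regular 12-gon of circumradius 9.5 (area = (12/2)·9.500²·sin(360°/12) = 270.75 mm²); the cube at (8, 15.5) is present — its section is the full 10.5×26.5 rectangle (area 278.25 mm²); Combining (union): the regions partially overlap — summed areas 1079.00 mm² minus the doubly-counted overlap 339.13 mm² gives 739.87 mm² — area = 739.87 mm²; the r=3 cylinder at (2, 8.5) gives a regular 12-gon of circumradius 3 (constant along its height) (area = (12/2)·3.000²·sin(360°/12) = 27.00 mm²); Merging all regions: the regions partially overlap — summed areas 766.87 mm² minus the doubly-counted overlap 24.25 mm² gives 742.62 mm² — area = 742.62 mm²; (whole slice rotated 75° about Z — lengths, areas and connectivity unchanged). Overall, the cross-section is a single solid region. Net area = 742.62 mm².

742.62 mm²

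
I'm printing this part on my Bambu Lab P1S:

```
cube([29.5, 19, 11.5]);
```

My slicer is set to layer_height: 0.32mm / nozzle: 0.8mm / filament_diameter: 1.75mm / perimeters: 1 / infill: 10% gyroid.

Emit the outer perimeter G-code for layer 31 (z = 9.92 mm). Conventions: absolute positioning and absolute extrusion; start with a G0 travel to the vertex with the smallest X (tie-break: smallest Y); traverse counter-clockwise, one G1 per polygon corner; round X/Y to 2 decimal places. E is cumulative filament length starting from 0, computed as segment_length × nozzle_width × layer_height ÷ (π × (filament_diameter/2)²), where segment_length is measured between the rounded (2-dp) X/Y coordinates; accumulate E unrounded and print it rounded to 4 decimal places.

G0 X0.00 Y0.00 Z9.92
G1 X29.50 Y0.00 E3.1398
G1 X29.50 Y19.00 E5.1620
G1 X0.00 Y19.00 E8.3017
G1 X0.00 Y0.00 E10.3239

At z = 9.92 mm: the 29.5×19 cube contributes its full rectangle. The outline is a single polygon with 4 vertices. Extrusion per mm of travel: 0.8 × 0.32 / (π × 0.875²) = 0.106432. Accumulating E over each segment gives final E = 10.3239.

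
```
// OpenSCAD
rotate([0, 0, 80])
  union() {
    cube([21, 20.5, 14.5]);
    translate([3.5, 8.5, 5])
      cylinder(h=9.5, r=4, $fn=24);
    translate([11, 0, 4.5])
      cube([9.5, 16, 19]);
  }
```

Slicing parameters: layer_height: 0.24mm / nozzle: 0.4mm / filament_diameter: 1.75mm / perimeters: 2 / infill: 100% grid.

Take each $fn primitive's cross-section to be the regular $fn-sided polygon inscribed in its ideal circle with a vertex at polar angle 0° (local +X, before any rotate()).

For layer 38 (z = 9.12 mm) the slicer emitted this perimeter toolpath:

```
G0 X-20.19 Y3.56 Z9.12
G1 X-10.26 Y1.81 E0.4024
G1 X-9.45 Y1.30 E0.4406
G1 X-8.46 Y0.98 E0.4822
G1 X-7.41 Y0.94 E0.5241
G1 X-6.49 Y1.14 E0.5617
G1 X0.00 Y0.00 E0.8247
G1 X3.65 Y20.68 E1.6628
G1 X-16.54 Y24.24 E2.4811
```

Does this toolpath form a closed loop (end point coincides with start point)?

no

Start point (G0): (-20.19, 3.56). End point (last G1): the path does not return to the start — open.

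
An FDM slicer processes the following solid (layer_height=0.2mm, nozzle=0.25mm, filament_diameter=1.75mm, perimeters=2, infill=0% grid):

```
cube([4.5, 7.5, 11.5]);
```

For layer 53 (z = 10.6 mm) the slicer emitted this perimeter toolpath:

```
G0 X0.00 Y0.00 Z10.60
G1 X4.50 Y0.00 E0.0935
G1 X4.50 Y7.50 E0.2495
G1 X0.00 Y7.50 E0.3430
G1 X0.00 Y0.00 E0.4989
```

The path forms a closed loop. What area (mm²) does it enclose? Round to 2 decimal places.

33.75 mm²

Apply the shoelace formula to the sequence of (X, Y) vertices; enclosed area = 33.75 mm².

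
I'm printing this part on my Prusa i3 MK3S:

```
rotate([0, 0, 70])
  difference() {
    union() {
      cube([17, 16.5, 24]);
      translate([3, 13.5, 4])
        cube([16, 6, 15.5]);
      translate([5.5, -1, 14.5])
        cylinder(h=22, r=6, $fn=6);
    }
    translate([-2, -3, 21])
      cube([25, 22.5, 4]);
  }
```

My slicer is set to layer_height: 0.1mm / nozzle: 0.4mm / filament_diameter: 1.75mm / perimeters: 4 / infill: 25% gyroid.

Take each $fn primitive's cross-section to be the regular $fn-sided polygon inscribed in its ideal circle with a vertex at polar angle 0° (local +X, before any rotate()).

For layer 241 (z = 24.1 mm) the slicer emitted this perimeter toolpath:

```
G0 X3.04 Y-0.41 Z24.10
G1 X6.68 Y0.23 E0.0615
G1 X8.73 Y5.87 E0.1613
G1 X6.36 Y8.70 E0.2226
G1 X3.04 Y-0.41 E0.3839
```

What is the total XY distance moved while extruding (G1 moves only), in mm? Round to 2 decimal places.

23.08 mm

Sum the Euclidean lengths of each G1 segment: total = 23.08 mm.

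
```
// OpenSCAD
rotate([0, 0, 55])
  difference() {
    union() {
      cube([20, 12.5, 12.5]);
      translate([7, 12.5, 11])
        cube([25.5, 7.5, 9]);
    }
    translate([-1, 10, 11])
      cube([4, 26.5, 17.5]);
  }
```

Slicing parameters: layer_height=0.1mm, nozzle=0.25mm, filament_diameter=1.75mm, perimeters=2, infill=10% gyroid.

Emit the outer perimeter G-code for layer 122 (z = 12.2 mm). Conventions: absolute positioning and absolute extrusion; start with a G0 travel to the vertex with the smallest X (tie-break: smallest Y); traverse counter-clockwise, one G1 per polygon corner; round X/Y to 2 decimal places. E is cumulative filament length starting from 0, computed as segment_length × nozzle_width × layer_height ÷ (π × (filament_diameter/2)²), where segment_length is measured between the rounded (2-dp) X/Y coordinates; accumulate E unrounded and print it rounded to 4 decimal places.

At z = 12.2 mm: the cube (footprint 20×12.5) is included at this height; the 25.5×7.5 cube at (7, 12.5) contributes its full rectangle; Merging all regions: the 2 present regions share edge segments without overlapping in area, so areas simply add but the touching pieces fuse into one outline (the shared edge portions become interior and drop out of the boundary) — 1 connected region; the 4×26.5 cube at (-1, 10) contributes its full rectangle; Taking the first minus the rest: starting from the result so far, the 4×26.5 cube at (-1, 10) partially overlaps it — only the 7.50 mm² overlap (of its 106.00 mm²) is removed, clipping the outline — 1 connected region; (rotated 55° about Z; rotation is an isometry so areas/perimeters/island counts are preserved). The outline is a single polygon with 10 vertices. Extrusion per mm of travel: 0.25 × 0.1 / (π × 0.875²) = 0.010394. Accumulating E over each segment gives final E = 1.0913.

G0 X-12.37 Y17.21 Z12.20
G1 X-6.22 Y12.90 E0.0781
G1 X-8.52 Y9.63 E0.1196
G1 X-6.47 Y8.19 E0.1456
G1 X-8.19 Y5.74 E0.1768
G1 X0.00 Y0.00 E0.2807
G1 X11.47 Y16.38 E0.4886
G1 X1.23 Y23.55 E0.6185
G1 X8.40 Y33.79 E0.7484
G1 X2.26 Y38.09 E0.8263
G1 X-12.37 Y17.21 E1.0913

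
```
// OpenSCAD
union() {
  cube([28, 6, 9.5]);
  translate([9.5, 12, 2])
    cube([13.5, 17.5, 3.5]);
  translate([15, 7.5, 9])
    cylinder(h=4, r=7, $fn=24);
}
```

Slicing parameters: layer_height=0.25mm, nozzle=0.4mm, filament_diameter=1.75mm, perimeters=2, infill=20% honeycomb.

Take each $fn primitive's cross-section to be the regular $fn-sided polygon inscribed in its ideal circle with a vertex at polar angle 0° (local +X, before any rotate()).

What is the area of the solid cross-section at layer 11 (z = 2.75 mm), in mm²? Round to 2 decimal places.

At z = 2.75 mm: the 28×6 cube contributes its full rectangle (area 168.00 mm²); the cube at (9.5, 12) (footprint 13.5×17.5) is included at this height (area 236.25 mm²); the cylinder at (15, 7.5) does not reach this height (z outside [9, 13]); Taking the union: the 2 present regions are separate (no shared area or edge), so areas and boundary lengths simply add and each stays a separate island — area = 404.25 mm². Overall, the cross-section has 2 separate islands. Net area = 404.25 mm².

404.25 mm²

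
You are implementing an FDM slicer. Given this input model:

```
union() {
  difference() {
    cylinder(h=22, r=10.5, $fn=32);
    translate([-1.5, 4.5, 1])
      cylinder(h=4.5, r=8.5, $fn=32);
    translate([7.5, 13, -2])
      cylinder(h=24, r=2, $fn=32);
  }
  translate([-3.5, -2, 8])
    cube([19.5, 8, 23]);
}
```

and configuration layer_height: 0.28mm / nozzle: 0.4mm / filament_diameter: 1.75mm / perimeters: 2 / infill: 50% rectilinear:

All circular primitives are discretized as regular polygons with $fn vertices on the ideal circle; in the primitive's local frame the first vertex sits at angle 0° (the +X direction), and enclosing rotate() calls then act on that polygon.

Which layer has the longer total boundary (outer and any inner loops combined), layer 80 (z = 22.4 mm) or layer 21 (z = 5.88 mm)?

layer 21 (z = 5.88 mm)

Layer 80 (z = 22.4): the cylinder is not intersected at this z (z outside [0, 22]); the cylinder at (-1.5, 4.5) does not reach this height (z outside [1, 5.5]); the cylinder at (7.5, 13) is not intersected at this z (z outside [-2, 22]); Taking the first minus the rest: the first operand is absent here, so nothing remains; the cube at (-3.5, -2) is present — its section is the full 19.5×8 rectangle (perimeter 55.00 mm); Combining (union): only the 19.5×8 cube at (-3.5, -2) is present, so the union is just that shape — boundary = 55.00 mm. So its perimeter = 55.00 mm. Layer 21 (z = 5.88): the r=10.5 cylinder contributes a regular 32-gon of circumradius 10.5 (perimeter = 2·32·10.500·sin(180°/32) = 65.87 mm); the cylinder at (-1.5, 4.5) is not intersected at this z (z outside [1, 5.5]); the r=2 cylinder at (7.5, 13) contributes a regular 32-gon of circumradius 2 (perimeter = 2·32·2.000·sin(180°/32) = 12.55 mm); Taking the first minus the rest: starting from the r=10.5 cylinder, the r=2 cylinder at (7.5, 13) misses the remaining region (no effect) — boundary = 65.87 mm; the cube at (-3.5, -2) does not reach this height (z outside [8, 31]); Merging all regions: only that combined region is present, so the union is just that shape — boundary = 65.87 mm. So its perimeter = 65.87 mm. Layer 21 is larger (65.87 vs 55.00 mm).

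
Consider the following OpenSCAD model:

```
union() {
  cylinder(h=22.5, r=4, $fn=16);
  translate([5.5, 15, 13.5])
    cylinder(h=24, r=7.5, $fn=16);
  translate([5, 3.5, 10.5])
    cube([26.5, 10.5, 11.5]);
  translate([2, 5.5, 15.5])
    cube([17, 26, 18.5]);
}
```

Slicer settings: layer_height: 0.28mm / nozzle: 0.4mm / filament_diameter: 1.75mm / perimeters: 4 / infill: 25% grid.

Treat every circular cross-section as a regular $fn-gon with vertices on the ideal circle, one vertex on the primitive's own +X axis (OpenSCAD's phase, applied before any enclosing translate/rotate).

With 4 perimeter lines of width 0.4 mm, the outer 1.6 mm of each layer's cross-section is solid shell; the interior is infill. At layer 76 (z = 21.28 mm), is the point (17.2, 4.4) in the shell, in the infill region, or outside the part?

shell

At z = 21.28 mm: the r=4 cylinder gives a regular 16-gon of circumradius 4 (constant along its height); the cylinder at (5.5, 15): section is a regular 16-gon, circumradius r=7.5; the 26.5×10.5 cube at (5, 3.5) contributes its full rectangle; the cube at (2, 5.5) is present — its section is the full 17×26 rectangle; Taking the union: the regions partially overlap (shared area 254.98 mm²), so overlapping operands fuse into one piece — 2 connected regions. Overall, the cross-section has 2 separate islands. The nearest boundary edge runs (31.50, 3.50)→(5.00, 3.50); distance from the point to it = 0.90 mm. (Shell/infill is judged within the island containing the point — the largest one.) The point is inside the cross-section, 0.90 mm from the nearest boundary — within the 1.6 mm shell band (4 × 0.4).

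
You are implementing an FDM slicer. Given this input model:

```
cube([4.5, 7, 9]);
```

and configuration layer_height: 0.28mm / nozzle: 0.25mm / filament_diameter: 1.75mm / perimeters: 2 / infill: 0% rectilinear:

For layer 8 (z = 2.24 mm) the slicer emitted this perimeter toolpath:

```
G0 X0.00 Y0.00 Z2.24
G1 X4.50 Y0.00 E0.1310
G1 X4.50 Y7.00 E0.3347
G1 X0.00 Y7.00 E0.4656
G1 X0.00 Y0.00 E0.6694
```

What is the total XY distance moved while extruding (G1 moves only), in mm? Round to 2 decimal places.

Sum the Euclidean lengths of each G1 segment: total = 23.00 mm.

23.00 mm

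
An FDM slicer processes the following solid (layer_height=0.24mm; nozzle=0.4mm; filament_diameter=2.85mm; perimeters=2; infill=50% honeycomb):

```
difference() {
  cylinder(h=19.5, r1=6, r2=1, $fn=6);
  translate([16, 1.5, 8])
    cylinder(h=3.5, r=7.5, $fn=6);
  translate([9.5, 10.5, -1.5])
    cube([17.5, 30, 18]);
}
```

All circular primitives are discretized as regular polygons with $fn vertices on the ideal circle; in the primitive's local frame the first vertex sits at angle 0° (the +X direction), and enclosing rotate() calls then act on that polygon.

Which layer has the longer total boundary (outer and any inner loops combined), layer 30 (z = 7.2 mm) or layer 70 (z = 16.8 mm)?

Layer 30 (z = 7.2): the cone: at t=0.369 of its height the radius interpolates to r₁+(r₂−r₁)t = 4.154, giving a regular 6-gon of that circumradius (perimeter = 2·6·4.154·sin(180°/6) = 24.92 mm); the cylinder at (16, 1.5) does not reach this height (z outside [8, 11.5]); the cube at (9.5, 10.5) (footprint 17.5×30) is included at this height (perimeter 95.00 mm); Subtracting the remaining from the first: starting from the cone, the 17.5×30 cube at (9.5, 10.5) misses the remaining region (no effect) — boundary = 24.92 mm. So its perimeter = 24.92 mm. Layer 70 (z = 16.8): the cone: at t=0.862 of its height the radius interpolates to r₁+(r₂−r₁)t = 1.692, giving a regular 6-gon of that circumradius (perimeter = 2·6·1.692·sin(180°/6) = 10.15 mm); the cylinder at (16, 1.5) does not reach this height (z outside [8, 11.5]); the cube at (9.5, 10.5) does not reach this height (z outside [-1.5, 16.5]); After the difference (first − rest): none of the subtracted shapes is present at this height, so the cone is unchanged — boundary = 10.15 mm. So its perimeter = 10.15 mm. Layer 30 is larger (24.92 vs 10.15 mm).

layer 30 (z = 7.2 mm)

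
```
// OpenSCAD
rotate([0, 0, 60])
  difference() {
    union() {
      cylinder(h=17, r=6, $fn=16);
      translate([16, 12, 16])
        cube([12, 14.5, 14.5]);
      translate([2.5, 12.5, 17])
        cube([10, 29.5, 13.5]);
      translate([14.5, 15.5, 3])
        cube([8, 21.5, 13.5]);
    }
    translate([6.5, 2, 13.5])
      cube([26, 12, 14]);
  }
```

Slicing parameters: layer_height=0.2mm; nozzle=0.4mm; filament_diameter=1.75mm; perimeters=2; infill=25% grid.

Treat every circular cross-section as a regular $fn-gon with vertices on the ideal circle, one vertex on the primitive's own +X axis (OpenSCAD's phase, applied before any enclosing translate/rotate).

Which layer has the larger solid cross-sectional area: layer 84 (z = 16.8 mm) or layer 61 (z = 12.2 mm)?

layer 61 (z = 12.2 mm)

Layer 84 (z = 16.8): the cylinder: section is a regular 16-gon, circumradius r=6 (area = (16/2)·6.000²·sin(360°/16) = 110.21 mm²); the 12×14.5 cube at (16, 12) contributes its full rectangle (area 174.00 mm²); the cube at (2.5, 12.5) does not reach this height (z outside [17, 30.5]); the cube at (14.5, 15.5) is not intersected at this z (z outside [3, 16.5]); Merging all regions: the 2 present regions are separate (no shared area or edge), so areas and boundary lengths simply add and each stays a separate island — area = 284.21 mm²; the cube at (6.5, 2) is present — its section is the full 26×12 rectangle (area 312.00 mm²); Subtracting the remaining from the first: starting from the result so far (284.21 mm²), the 26×12 cube at (6.5, 2) partially overlaps it — only the 24.00 mm² overlap (of its 312.00 mm²) is removed, clipping the outline — area = 260.21 mm²; (rotated 60° about Z; rotation is an isometry so areas/perimeters/island counts are preserved). So its area = 260.21 mm². Layer 61 (z = 12.2): the cylinder: section is a regular 16-gon, circumradius r=6 (area = (16/2)·6.000²·sin(360°/16) = 110.21 mm²); the cube at (16, 12) is not intersected at this z (z outside [16, 30.5]); the cube at (2.5, 12.5) is not intersected at this z (z outside [17, 30.5]); the cube at (14.5, 15.5) is present — its section is the full 8×21.5 rectangle (area 172.00 mm²); Taking the union: the 2 present regions are separate (no shared area or edge), so areas and boundary lengths simply add and each stays a separate island — area = 282.21 mm²; the cube at (6.5, 2) does not reach this height (z outside [13.5, 27.5]); After the difference (first − rest): none of the subtracted shapes is present at this height, so that combined region is unchanged — area = 282.21 mm²; (rotated 60° about Z; rotation is an isometry so areas/perimeters/island counts are preserved). So its area = 282.21 mm². Layer 61 is larger (282.21 vs 260.21 mm²).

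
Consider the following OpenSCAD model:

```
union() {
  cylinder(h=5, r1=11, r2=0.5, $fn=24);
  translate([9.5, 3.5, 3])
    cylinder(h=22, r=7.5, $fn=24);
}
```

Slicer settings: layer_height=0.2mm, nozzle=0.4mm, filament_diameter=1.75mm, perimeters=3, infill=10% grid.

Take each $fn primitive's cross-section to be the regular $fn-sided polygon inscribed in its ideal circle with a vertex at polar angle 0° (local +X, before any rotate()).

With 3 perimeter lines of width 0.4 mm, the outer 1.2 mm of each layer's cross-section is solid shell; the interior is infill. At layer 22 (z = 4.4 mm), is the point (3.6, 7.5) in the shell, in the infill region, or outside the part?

shell

At z = 4.4 mm: the cone: at t=0.880 of its height the radius interpolates to r₁+(r₂−r₁)t = 1.760, giving a regular 24-gon of that circumradius; the r=7.5 cylinder at (9.5, 3.5) gives a regular 24-gon of circumradius 7.5 (constant along its height); Merging all regions: the 2 present regions are separate (no shared area or edge), so areas and boundary lengths simply add and each stays a separate island — 2 connected regions. Overall, the cross-section has 2 separate islands. The nearest boundary edge runs (3.00, 7.25)→(4.20, 8.80); distance from the point to it = 0.32 mm. (Shell/infill is judged within the island containing the point — the largest one.) The point is inside the cross-section, 0.32 mm from the nearest boundary — within the 1.2 mm shell band (3 × 0.4).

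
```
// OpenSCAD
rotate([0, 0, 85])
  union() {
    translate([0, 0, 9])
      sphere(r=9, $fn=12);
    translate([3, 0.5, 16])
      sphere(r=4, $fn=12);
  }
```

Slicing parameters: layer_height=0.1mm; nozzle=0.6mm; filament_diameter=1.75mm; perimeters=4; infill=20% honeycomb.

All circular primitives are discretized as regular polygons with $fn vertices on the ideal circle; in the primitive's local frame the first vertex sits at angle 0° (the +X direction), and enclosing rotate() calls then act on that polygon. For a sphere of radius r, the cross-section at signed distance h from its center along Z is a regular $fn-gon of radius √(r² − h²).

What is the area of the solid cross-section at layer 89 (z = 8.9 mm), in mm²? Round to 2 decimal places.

At z = 8.9 mm: the r=9 sphere contributes a regular 12-gon of circumradius √(9²−0.1²) = 8.999 (area = (12/2)·8.999²·sin(360°/12) = 242.97 mm²); the sphere at (3, 0.5) does not reach this height (|z−center|=7.100 > r=4); Taking the union: only the r=9 sphere is present, so the union is just that shape — area = 242.97 mm²; (rotated 85° about Z; rotation is an isometry so areas/perimeters/island counts are preserved). Overall, the cross-section is a single solid region. Net area = 242.97 mm².

242.97 mm²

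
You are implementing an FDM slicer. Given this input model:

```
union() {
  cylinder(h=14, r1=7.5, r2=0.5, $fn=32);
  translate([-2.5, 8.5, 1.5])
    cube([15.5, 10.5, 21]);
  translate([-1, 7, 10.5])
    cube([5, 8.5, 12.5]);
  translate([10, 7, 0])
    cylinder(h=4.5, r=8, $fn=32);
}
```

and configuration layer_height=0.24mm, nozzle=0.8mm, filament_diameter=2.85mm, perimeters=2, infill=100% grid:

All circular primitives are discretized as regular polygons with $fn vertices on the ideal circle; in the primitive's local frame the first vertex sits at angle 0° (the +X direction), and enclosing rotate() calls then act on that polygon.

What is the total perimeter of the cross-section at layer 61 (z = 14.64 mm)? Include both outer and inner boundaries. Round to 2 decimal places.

At z = 14.64 mm: the cone does not reach this height (z outside [0, 14]); the 15.5×10.5 cube at (-2.5, 8.5) contributes its full rectangle (perimeter 52.00 mm); the cube at (-1, 7) is present — its section is the full 5×8.5 rectangle (perimeter 27.00 mm); the cylinder at (10, 7) is not intersected at this z (z outside [0, 4.5]); Taking the union: the regions partially overlap (shared area 35.00 mm²), so the edge portions inside another operand are dropped and the merged outline is re-measured after clipping — boundary = 55.00 mm. Overall, the cross-section is a single solid region. Total boundary length (outer) = 55.00 mm.

55.00 mm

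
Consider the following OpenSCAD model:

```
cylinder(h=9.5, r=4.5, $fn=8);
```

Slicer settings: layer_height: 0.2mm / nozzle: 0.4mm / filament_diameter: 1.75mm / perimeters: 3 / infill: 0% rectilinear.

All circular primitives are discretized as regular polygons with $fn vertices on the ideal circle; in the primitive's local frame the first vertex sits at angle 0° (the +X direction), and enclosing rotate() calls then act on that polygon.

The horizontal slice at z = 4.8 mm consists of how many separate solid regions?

1

At z = 4.8 mm: the r=4.5 cylinder contributes a regular 8-gon of circumradius 4.5. The result has 1 disconnected region.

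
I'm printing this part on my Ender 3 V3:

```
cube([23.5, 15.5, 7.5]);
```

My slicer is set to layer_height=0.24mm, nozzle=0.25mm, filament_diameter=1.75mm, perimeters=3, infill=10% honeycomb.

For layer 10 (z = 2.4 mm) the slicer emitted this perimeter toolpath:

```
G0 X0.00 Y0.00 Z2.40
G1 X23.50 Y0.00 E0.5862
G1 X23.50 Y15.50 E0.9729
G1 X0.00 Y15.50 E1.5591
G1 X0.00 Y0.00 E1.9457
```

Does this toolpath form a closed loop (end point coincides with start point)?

Start point (G0): (0.00, 0.00). End point (last G1): the path returns to the start — closed.

yes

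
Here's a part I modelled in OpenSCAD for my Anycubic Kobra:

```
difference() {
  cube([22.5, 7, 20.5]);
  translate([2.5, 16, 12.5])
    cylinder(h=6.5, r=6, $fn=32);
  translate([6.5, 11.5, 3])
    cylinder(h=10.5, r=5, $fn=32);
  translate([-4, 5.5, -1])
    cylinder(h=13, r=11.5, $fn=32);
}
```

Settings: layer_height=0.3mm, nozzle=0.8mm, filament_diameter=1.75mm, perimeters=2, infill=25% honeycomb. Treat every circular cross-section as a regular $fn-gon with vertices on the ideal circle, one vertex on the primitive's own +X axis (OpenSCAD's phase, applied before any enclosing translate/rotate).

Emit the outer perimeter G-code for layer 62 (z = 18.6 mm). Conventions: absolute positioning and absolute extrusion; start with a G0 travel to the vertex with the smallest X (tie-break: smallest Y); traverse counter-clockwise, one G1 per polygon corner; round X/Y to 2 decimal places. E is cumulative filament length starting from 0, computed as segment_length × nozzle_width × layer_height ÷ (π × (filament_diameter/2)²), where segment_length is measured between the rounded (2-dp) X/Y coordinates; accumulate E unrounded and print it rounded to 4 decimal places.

G0 X0.00 Y0.00 Z18.60
G1 X22.50 Y0.00 E2.2451
G1 X22.50 Y7.00 E2.9435
G1 X0.00 Y7.00 E5.1886
G1 X0.00 Y0.00 E5.8870

At z = 18.6 mm: the cube is present — its section is the full 22.5×7 rectangle; the r=6 cylinder at (2.5, 16) gives a regular 32-gon of circumradius 6 (constant along its height); the cylinder at (6.5, 11.5) is not intersected at this z (z outside [3, 13.5]); the cylinder at (-4, 5.5) is absent (z outside [-1, 12]); Subtracting the remaining from the first: starting from the 22.5×7 cube, the r=6 cylinder at (2.5, 16) misses the remaining region (no effect) — 1 connected region. The outline is a single polygon with 4 vertices. Extrusion per mm of travel: 0.8 × 0.3 / (π × 0.875²) = 0.099780. Accumulating E over each segment gives final E = 5.8870.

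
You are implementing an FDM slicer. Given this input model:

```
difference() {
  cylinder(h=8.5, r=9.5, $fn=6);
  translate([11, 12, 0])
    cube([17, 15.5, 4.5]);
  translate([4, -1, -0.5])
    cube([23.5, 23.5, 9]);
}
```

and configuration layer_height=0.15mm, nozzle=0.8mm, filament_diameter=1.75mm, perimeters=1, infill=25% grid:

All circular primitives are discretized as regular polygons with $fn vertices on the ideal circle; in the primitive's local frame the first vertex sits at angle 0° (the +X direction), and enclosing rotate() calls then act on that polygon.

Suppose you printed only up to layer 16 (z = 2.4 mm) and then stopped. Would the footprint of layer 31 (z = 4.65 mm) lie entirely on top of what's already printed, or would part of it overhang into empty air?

Compare the two slices. At z = 2.4: the r=9.5 cylinder gives a regular 6-gon of circumradius 9.5 (constant along its height) (area = (6/2)·9.500²·sin(360°/6) = 234.48 mm²); the 17×15.5 cube at (11, 12) contributes its full rectangle (area 263.50 mm²); the cube at (4, -1) (footprint 23.5×23.5) is included at this height (area 552.25 mm²); After the difference (first − rest): starting from the r=9.5 cylinder (234.48 mm²), the 17×15.5 cube at (11, 12) misses the remaining region (no effect); the 23.5×23.5 cube at (4, -1) partially overlaps it — only the 30.92 mm² overlap (of its 552.25 mm²) is removed, clipping the outline — area = 203.55 mm². At z = 4.65: the cylinder: section is a regular 6-gon, circumradius r=9.5 (area = (6/2)·9.500²·sin(360°/6) = 234.48 mm²); the cube at (11, 12) is not intersected at this z (z outside [0, 4.5]); the cube at (4, -1) is present — its section is the full 23.5×23.5 rectangle (area 552.25 mm²); Taking the first minus the rest: starting from the r=9.5 cylinder (234.48 mm²), the 23.5×23.5 cube at (4, -1) partially overlaps it — only the 30.92 mm² overlap (of its 552.25 mm²) is removed, clipping the outline — area = 203.55 mm². Checking containment: the cross-section at z = 4.65 is a subset of the cross-section at z = 2.4.

entirely on top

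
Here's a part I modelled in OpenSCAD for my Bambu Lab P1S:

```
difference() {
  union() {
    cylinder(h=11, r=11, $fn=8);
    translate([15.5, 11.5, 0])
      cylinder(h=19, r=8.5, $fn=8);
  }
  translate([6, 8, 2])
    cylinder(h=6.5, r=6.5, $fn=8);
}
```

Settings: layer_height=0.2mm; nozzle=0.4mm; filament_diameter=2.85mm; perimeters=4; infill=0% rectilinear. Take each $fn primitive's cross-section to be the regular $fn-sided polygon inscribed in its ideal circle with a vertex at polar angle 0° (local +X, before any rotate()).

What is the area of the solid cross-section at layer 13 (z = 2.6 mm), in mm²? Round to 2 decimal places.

461.74 mm²

At z = 2.6 mm: the cylinder: section is a regular 8-gon, circumradius r=11 (area = (8/2)·11.000²·sin(360°/8) = 342.24 mm²); the r=8.5 cylinder at (15.5, 11.5) contributes a regular 8-gon of circumradius 8.5 (area = (8/2)·8.500²·sin(360°/8) = 204.35 mm²); Combining (union): the 2 present regions are separate (no shared area or edge), so areas and boundary lengths simply add and each stays a separate island — area = 546.59 mm²; the cylinder at (6, 8): section is a regular 8-gon, circumradius r=6.5 (area = (8/2)·6.500²·sin(360°/8) = 119.50 mm²); Subtracting the remaining from the first: starting from that combined region (546.59 mm²), the r=6.5 cylinder at (6, 8) partially overlaps it — only the 84.85 mm² overlap (of its 119.50 mm²) is removed, clipping the outline — area = 461.74 mm². Overall, the cross-section has 2 separate islands. Net area = 461.74 mm².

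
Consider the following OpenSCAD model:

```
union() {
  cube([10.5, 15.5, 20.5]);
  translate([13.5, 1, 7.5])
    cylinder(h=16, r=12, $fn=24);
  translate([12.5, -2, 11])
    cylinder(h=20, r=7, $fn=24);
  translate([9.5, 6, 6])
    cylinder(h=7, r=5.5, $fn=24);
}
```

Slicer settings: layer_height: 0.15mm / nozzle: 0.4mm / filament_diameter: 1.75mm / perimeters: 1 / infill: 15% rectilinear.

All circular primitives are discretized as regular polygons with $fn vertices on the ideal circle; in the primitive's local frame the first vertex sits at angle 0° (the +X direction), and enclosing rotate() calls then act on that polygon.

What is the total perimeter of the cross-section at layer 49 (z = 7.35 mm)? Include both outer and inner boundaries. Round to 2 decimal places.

56.48 mm

At z = 7.35 mm: the 10.5×15.5 cube contributes its full rectangle (perimeter 52.00 mm); the cylinder at (13.5, 1) is not intersected at this z (z outside [7.5, 23.5]); the cylinder at (12.5, -2) is absent (z outside [11, 31]); the r=5.5 cylinder at (9.5, 6) gives a regular 24-gon of circumradius 5.5 (constant along its height) (perimeter = 2·24·5.500·sin(180°/24) = 34.46 mm); Combining (union): the regions partially overlap (shared area 57.84 mm²), so the edge portions inside another operand are dropped and the merged outline is re-measured after clipping — boundary = 56.48 mm. Overall, the cross-section is a single solid region. Total boundary length (outer) = 56.48 mm.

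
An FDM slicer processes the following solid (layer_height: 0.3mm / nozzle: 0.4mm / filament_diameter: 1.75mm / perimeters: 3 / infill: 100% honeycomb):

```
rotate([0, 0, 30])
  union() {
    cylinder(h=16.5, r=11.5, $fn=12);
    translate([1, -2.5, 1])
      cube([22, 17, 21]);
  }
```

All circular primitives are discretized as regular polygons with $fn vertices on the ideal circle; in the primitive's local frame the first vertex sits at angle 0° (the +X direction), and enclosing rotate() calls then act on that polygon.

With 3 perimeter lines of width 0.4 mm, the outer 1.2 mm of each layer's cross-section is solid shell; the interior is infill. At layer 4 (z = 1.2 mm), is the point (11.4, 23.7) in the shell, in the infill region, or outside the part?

outside

At z = 1.2 mm: the cylinder: section is a regular 12-gon, circumradius r=11.5; the 22×17 cube at (1, -2.5) contributes its full rectangle; Merging all regions: the regions partially overlap (shared area 113.23 mm²), so overlapping operands fuse into one piece — 1 connected region; (whole slice rotated 30° about Z — lengths, areas and connectivity unchanged). Overall, the cross-section is a single solid region. Undo the 30° rotation: the query point maps to (21.723, 14.825) in the un-rotated model frame. The nearest boundary edge runs (1.00, 14.50)→(23.00, 14.50); distance from the point to it = 0.32 mm. The point is not inside any of the regions above, so it lies outside the cross-section (0.32 mm from the nearest boundary).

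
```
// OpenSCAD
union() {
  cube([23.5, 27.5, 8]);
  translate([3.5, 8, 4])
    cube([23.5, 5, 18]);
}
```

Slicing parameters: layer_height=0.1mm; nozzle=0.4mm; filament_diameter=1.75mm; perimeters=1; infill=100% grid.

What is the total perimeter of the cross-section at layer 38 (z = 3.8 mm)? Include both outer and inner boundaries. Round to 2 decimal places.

At z = 3.8 mm: the cube is present — its section is the full 23.5×27.5 rectangle (perimeter 102.00 mm); the cube at (3.5, 8) is not intersected at this z (z outside [4, 22]); Merging all regions: only the 23.5×27.5 cube is present, so the union is just that shape — boundary = 102.00 mm. Overall, the cross-section is a single solid region. Total boundary length (outer) = 102.00 mm.

102.00 mm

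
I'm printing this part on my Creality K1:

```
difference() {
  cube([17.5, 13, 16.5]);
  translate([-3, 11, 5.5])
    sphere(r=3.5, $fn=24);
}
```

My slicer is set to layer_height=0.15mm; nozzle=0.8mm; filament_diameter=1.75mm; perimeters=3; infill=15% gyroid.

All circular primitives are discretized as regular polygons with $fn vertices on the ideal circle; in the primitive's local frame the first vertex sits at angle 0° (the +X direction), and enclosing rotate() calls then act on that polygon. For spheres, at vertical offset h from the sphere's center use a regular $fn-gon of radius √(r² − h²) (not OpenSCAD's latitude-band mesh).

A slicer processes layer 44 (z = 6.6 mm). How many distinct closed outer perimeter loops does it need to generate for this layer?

1

At z = 6.6 mm: the cube is present — its section is the full 17.5×13 rectangle; the sphere at (-3, 11): section is a regular 24-gon, circumradius = √(r²−h²) = √(3.5²−1.1²) = 3.323; Subtracting the remaining from the first: starting from the 17.5×13 cube, the r=3.5 sphere at (-3, 11) partially overlaps it — only the 0.56 mm² overlap (of its 34.29 mm²) is removed, clipping the outline — 1 connected region. The result has 1 disconnected region.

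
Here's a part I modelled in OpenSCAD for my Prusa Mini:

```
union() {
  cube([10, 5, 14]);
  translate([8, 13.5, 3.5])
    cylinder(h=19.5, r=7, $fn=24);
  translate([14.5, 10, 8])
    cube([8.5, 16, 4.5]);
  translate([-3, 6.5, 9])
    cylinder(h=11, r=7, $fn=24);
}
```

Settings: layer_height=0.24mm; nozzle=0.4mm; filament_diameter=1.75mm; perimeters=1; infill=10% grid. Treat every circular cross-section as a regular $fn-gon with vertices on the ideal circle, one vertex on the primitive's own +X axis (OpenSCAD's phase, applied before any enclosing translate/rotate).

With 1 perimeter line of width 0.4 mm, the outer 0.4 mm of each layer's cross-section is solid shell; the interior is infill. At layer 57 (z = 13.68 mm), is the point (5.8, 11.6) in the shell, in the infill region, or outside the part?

At z = 13.68 mm: the cube is present — its section is the full 10×5 rectangle; the cylinder at (8, 13.5): section is a regular 24-gon, circumradius r=7; the cube at (14.5, 10) is absent (z outside [8, 12.5]); the r=7 cylinder at (-3, 6.5) contributes a regular 24-gon of circumradius 7; Taking the union: the regions partially overlap (shared area 14.88 mm²), so overlapping operands fuse into one piece — 1 connected region. Overall, the cross-section is a single solid region. The nearest boundary edge runs (4.50, 7.44)→(3.81, 7.97); distance from the point to it = 4.14 mm. The point is inside the cross-section and 4.14 mm from the nearest boundary — more than the 0.4 mm shell width (1 × 0.4), so it's in the infill interior.

infill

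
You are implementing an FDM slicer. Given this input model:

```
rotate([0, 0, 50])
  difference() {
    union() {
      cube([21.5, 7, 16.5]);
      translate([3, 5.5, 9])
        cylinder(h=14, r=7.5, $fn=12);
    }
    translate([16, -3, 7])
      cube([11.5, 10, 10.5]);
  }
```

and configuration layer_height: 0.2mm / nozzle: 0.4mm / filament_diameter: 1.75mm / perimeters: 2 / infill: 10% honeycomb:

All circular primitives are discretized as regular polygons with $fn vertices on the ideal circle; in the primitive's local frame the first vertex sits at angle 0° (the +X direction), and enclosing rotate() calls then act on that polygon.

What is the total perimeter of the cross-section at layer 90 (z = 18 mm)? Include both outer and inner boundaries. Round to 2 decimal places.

At z = 18 mm: the cube is absent (z outside [0, 16.5]); the cylinder at (3, 5.5): section is a regular 12-gon, circumradius r=7.5 (perimeter = 2·12·7.500·sin(180°/12) = 46.59 mm); Merging all regions: only the r=7.5 cylinder at (3, 5.5) is present, so the union is just that shape — boundary = 46.59 mm; the cube at (16, -3) is absent (z outside [7, 17.5]); Subtracting the remaining from the first: none of the subtracted shapes is present at this height, so the result so far is unchanged — boundary = 46.59 mm; (rotated 50° about Z; rotation is an isometry so areas/perimeters/island counts are preserved). Overall, the cross-section is a single solid region. Total boundary length (outer) = 46.59 mm.

46.59 mm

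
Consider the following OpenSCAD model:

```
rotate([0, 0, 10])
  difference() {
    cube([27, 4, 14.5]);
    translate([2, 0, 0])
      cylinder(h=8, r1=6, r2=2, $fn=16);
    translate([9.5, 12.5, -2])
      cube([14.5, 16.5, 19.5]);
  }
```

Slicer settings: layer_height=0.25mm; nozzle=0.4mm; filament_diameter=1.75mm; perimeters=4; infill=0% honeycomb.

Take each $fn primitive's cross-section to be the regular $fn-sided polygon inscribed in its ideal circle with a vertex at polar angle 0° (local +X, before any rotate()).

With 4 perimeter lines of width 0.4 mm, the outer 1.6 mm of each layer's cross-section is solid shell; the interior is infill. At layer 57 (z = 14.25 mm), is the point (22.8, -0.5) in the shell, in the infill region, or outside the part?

outside

At z = 14.25 mm: the cube is present — its section is the full 27×4 rectangle; the cone at (2, 0) is not intersected at this z (z outside [0, 8]); the 14.5×16.5 cube at (9.5, 12.5) contributes its full rectangle; Subtracting the remaining from the first: starting from the 27×4 cube, the 14.5×16.5 cube at (9.5, 12.5) misses the remaining region (no effect) — 1 connected region; (whole slice rotated 10° about Z — lengths, areas and connectivity unchanged). Overall, the cross-section is a single solid region. Undo the 10° rotation: the query point maps to (22.367, -4.452) in the un-rotated model frame. The nearest boundary edge runs (27.00, 0.00)→(0.00, 0.00); distance from the point to it = 4.45 mm. The point is not inside any of the regions above, so it lies outside the cross-section (4.45 mm from the nearest boundary).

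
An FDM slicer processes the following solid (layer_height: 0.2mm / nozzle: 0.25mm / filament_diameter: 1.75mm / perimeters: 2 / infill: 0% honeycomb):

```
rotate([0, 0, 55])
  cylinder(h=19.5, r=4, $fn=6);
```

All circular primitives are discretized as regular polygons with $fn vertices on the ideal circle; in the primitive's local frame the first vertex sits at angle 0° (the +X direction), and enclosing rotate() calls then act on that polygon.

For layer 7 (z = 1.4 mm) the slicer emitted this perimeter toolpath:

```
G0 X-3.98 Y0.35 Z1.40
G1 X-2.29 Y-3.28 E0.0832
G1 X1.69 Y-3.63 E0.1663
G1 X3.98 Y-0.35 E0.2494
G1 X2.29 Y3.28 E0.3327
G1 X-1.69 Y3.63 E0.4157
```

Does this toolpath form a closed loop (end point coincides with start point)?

Start point (G0): (-3.98, 0.35). End point (last G1): the path does not return to the start — open.

no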